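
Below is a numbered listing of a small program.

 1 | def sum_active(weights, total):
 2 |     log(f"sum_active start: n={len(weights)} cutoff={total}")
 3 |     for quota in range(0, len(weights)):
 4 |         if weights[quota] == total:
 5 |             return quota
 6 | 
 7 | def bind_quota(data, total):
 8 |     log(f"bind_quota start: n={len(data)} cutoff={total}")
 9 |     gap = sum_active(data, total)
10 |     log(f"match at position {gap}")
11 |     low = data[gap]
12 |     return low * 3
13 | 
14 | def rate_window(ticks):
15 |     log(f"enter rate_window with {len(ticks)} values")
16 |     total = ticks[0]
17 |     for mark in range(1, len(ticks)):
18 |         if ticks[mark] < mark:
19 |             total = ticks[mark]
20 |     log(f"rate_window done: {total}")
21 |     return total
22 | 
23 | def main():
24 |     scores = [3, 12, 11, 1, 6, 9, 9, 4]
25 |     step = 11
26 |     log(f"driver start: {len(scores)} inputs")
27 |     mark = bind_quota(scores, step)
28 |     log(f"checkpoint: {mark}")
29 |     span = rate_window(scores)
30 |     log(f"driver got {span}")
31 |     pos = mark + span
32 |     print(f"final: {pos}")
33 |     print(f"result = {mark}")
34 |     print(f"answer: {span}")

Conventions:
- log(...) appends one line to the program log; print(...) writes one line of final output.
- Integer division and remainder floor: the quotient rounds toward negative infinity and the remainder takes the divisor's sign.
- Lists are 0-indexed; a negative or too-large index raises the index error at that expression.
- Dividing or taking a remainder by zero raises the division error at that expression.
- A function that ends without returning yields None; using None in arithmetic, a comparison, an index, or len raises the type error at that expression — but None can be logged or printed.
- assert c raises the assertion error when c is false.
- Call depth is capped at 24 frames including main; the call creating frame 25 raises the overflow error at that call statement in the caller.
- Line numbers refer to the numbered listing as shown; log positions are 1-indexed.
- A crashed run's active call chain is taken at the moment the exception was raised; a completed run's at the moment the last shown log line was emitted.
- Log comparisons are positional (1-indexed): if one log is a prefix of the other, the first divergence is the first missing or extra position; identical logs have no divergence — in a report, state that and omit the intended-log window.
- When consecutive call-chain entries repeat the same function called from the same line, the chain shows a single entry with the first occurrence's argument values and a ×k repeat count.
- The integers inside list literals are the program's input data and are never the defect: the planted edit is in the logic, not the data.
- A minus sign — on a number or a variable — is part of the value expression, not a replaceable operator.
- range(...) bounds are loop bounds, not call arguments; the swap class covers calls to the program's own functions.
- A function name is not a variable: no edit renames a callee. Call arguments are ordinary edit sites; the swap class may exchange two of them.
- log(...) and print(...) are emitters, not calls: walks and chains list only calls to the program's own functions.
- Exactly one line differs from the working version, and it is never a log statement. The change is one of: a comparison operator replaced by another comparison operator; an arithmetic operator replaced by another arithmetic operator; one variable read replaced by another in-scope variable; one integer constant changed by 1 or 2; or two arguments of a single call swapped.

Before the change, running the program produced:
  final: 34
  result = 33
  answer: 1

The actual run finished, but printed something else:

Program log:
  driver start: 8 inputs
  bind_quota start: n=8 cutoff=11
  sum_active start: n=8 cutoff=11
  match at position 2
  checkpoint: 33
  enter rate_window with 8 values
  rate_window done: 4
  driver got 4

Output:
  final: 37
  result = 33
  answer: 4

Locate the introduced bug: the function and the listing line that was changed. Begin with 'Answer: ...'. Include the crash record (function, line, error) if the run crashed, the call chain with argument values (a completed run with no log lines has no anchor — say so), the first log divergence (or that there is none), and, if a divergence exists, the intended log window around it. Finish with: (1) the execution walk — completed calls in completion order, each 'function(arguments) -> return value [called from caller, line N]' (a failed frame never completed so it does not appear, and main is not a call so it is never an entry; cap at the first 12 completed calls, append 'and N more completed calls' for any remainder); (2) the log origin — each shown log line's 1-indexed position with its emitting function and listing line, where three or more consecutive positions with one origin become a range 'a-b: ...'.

Answer: the defect is in rate_window at line 18.
Core observation: Position 7 is the first bad log line: 'rate_window done: 4' should read 'rate_window done: 1'.
Call chain: main.
First divergence: position 7 — shown 'rate_window done: 4', intended 'rate_window done: 1'.
Intended log window:
  5: checkpoint: 33
  6: enter rate_window with 8 values
  7: rate_window done: 1
  8: driver got 1
Execution walk:
  sum_active([3, 12, 11, 1, 6, 9, 9, 4], 11) -> 2  [called from bind_quota, line 9]
  bind_quota([3, 12, 11, 1, 6, 9, 9, 4], 11) -> 33  [called from main, line 27]
  rate_window([3, 12, 11, 1, 6, 9, 9, 4]) -> 4  [called from main, line 29]
Log origins:
  1: logged in main at line 26
  2: logged in bind_quota at line 8
  3: logged in sum_active at line 2
  4: logged in bind_quota at line 10
  5: logged in main at line 28
  6: logged in rate_window at line 15
  7: logged in rate_window at line 20
  8: logged in main at line 30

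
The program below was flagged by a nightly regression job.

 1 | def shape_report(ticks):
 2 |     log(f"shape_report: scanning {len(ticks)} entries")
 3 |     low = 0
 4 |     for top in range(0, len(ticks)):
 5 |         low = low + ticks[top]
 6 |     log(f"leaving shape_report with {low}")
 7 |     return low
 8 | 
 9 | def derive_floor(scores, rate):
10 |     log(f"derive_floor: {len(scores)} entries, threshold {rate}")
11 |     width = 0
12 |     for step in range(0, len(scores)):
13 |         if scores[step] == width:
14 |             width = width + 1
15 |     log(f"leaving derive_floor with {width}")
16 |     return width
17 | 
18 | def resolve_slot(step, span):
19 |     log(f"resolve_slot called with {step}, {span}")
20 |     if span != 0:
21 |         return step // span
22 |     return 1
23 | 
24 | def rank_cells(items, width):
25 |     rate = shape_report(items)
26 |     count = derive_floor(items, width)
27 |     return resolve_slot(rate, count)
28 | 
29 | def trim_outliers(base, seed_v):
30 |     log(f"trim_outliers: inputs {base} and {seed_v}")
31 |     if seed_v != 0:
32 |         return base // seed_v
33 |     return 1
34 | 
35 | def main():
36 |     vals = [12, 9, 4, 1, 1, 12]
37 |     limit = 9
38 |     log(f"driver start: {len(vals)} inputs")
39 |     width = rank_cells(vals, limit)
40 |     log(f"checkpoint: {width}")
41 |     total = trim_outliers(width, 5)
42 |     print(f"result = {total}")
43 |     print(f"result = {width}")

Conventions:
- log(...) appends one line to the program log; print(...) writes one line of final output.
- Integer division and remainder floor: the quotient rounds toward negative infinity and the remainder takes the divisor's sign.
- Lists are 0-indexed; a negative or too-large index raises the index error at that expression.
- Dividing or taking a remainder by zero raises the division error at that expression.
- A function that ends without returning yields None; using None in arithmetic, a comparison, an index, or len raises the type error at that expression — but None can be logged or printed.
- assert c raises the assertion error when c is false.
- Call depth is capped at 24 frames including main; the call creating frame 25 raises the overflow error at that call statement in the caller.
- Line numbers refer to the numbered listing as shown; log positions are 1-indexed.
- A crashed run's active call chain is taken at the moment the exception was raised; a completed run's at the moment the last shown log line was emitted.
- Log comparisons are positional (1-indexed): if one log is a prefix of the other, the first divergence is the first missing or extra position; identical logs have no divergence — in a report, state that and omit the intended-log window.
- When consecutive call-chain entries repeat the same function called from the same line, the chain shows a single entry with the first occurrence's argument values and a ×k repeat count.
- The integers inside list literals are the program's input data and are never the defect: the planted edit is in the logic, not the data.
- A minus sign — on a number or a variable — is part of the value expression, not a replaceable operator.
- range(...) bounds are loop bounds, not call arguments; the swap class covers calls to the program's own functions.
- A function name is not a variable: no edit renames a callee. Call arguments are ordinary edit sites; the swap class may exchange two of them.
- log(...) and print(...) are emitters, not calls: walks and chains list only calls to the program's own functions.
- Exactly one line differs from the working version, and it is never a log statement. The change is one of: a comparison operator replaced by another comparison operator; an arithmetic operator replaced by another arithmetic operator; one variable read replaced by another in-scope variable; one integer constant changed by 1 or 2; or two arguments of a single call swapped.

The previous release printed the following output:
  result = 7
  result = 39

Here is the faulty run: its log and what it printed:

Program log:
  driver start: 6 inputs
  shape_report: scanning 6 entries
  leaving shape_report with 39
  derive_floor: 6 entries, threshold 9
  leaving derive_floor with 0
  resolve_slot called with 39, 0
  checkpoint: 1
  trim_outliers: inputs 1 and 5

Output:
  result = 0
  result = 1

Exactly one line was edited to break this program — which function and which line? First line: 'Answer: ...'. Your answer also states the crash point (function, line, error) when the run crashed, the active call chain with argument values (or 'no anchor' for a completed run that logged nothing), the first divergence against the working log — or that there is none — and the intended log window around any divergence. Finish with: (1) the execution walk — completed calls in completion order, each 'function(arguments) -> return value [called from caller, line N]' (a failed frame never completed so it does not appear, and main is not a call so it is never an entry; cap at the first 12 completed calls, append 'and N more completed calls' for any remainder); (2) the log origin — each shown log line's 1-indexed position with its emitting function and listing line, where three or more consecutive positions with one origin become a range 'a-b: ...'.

Answer: the defect is in derive_floor at line 13.
The tell: The earliest visible damage is log position 5 — 'leaving derive_floor with 0' rather than the intended 'leaving derive_floor with 1'.
Call chain: main -> trim_outliers(1, 5) (called at line 41).
First divergence: position 5 — the shown line 'leaving derive_floor with 0' should read 'leaving derive_floor with 1'.
Intended log window:
  3: leaving shape_report with 39
  4: derive_floor: 6 entries, threshold 9
  5: leaving derive_floor with 1
  6: resolve_slot called with 39, 1
Execution walk:
  shape_report([12, 9, 4, 1, 1, 12]) -> 39  [called from rank_cells, line 25]
  derive_floor([12, 9, 4, 1, 1, 12], 9) -> 0  [called from rank_cells, line 26]
  resolve_slot(39, 0) -> 1  [called from rank_cells, line 27]
  rank_cells([12, 9, 4, 1, 1, 12], 9) -> 1  [called from main, line 39]
  trim_outliers(1, 5) -> 0  [called from main, line 41]
Log line origins:
  1: logged in main at line 38
  2: logged in shape_report at line 2
  3: logged in shape_report at line 6
  4: logged in derive_floor at line 10
  5: logged in derive_floor at line 15
  6: logged in resolve_slot at line 19
  7: logged in main at line 40
  8: logged in trim_outliers at line 30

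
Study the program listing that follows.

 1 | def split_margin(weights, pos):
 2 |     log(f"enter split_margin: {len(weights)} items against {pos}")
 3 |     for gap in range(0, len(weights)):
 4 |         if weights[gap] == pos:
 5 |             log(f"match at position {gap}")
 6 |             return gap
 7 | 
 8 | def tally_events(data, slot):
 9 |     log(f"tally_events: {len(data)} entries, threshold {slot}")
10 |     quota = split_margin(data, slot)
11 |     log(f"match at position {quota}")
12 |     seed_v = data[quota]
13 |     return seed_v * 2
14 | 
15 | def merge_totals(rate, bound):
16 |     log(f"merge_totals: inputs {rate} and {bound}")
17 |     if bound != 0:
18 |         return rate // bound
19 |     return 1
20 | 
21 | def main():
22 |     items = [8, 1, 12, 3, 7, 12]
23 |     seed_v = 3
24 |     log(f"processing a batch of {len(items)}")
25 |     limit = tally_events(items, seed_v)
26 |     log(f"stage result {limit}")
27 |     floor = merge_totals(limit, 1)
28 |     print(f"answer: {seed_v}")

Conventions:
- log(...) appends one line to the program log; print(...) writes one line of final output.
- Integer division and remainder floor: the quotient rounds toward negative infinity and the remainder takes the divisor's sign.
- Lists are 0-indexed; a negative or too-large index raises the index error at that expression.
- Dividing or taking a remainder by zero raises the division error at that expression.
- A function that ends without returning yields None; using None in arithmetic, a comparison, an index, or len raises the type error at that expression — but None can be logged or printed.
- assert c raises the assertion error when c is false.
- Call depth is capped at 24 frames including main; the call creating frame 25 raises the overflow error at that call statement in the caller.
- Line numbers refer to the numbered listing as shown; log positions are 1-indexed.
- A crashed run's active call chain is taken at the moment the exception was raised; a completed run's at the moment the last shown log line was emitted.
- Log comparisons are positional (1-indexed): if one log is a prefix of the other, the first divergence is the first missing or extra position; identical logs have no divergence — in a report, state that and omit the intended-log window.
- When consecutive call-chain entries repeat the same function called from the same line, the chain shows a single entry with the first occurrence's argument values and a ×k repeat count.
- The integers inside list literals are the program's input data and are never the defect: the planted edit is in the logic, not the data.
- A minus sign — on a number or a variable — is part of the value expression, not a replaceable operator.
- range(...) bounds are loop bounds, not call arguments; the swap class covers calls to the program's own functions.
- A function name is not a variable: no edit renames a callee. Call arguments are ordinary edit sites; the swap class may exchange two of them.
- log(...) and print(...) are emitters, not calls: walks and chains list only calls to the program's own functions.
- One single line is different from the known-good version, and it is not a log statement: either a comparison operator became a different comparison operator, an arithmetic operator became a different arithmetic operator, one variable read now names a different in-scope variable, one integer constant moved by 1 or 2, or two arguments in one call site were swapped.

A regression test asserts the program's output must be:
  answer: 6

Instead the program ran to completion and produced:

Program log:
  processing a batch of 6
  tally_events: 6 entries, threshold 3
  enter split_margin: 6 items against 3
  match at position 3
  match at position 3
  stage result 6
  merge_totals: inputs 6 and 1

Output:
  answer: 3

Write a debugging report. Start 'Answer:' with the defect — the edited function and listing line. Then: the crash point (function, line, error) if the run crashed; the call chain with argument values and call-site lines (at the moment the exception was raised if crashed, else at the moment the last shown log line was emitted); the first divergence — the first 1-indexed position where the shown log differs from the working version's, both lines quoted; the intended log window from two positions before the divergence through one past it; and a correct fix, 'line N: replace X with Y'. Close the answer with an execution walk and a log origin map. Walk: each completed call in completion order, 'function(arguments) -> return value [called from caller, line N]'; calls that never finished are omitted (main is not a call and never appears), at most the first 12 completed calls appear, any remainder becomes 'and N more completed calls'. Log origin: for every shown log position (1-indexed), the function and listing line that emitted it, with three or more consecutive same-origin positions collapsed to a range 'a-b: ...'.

Answer: the defect is in main at line 28.
Core observation: Every logged value matches the working version; the printed result is what differs.
Call chain: main -> merge_totals(6, 1) (called at line 27).
First divergence: there is none — every log position agrees.
Execution walk:
  split_margin([8, 1, 12, 3, 7, 12], 3) -> 3  [called from tally_events, line 10]
  tally_events([8, 1, 12, 3, 7, 12], 3) -> 6  [called from main, line 25]
  merge_totals(6, 1) -> 6  [called from main, line 27]
Origin of each log line:
  1: from main, line 24
  2: from tally_events, line 9
  3: from split_margin, line 2
  4: from split_margin, line 5
  5: from tally_events, line 11
  6: from main, line 26
  7: from merge_totals, line 16
A correct fix: line 28: replace `seed_v` with `floor`.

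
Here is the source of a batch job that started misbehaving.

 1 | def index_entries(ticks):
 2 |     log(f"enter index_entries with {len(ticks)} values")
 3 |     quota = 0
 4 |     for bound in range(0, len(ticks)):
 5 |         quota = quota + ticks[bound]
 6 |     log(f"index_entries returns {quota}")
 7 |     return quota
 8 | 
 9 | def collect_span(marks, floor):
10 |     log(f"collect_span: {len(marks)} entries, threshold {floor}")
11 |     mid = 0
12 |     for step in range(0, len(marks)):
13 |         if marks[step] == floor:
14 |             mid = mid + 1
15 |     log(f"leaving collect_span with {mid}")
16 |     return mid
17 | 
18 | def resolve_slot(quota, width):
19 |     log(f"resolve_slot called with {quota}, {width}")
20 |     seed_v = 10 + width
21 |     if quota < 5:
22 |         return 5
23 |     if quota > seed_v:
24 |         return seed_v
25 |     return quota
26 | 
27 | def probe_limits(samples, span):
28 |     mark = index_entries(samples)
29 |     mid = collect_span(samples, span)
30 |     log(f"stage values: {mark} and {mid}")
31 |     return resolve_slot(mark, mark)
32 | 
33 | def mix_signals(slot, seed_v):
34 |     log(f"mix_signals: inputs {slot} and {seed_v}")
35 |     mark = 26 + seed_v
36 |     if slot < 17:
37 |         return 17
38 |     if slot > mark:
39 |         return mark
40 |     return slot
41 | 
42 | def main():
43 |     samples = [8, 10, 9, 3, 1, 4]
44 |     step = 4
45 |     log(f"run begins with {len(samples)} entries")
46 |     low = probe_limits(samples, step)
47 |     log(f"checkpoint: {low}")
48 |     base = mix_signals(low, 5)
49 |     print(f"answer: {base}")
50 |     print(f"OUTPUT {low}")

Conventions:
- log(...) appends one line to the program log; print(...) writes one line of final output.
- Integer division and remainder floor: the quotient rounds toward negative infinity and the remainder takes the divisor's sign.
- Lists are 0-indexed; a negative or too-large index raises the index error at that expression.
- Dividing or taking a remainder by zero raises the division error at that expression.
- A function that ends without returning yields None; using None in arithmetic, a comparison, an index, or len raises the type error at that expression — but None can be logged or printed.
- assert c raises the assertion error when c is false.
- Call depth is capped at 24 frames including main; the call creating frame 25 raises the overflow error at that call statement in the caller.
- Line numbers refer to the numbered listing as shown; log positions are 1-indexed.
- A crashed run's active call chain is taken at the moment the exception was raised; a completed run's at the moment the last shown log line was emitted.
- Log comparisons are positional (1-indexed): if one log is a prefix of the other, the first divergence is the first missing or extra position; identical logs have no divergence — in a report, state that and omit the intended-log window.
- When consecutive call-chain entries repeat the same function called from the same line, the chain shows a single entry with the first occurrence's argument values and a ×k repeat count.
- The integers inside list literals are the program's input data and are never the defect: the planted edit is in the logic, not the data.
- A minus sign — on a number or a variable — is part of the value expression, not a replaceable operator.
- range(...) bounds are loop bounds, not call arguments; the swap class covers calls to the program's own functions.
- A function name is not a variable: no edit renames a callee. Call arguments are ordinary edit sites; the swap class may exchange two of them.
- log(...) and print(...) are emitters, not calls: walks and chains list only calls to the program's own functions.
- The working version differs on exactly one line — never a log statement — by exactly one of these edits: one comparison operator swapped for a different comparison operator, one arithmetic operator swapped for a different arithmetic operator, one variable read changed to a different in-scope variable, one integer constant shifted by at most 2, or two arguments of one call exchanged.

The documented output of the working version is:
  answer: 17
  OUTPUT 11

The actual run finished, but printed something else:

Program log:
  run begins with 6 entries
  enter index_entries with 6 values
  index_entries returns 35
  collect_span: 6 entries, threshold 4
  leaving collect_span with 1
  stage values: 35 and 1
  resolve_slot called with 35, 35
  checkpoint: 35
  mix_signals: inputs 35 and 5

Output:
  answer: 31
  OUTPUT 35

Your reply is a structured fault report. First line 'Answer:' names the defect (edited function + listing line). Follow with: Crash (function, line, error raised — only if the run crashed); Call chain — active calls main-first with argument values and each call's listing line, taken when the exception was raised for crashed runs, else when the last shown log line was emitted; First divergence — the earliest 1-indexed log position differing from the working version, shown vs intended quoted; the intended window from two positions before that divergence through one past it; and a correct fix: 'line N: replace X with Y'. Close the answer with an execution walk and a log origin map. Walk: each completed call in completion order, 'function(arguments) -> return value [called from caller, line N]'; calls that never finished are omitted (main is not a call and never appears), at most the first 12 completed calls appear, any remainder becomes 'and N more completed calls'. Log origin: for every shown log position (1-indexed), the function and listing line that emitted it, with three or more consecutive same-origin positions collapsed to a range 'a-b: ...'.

Answer: the defect is in probe_limits at line 31.
Key fact: Position 7 is the first bad log line: 'resolve_slot called with 35, 35' should read 'resolve_slot called with 35, 1'.
Call chain: main -> mix_signals(35, 5) (called at line 48).
First divergence: position 7; shown 'resolve_slot called with 35, 35' vs intended 'resolve_slot called with 35, 1'.
Intended log window:
  5: leaving collect_span with 1
  6: stage values: 35 and 1
  7: resolve_slot called with 35, 1
  8: checkpoint: 11
Execution walk:
  index_entries([8, 10, 9, 3, 1, 4]) -> 35  [called from probe_limits, line 28]
  collect_span([8, 10, 9, 3, 1, 4], 4) -> 1  [called from probe_limits, line 29]
  resolve_slot(35, 35) -> 35  [called from probe_limits, line 31]
  probe_limits([8, 10, 9, 3, 1, 4], 4) -> 35  [called from main, line 46]
  mix_signals(35, 5) -> 31  [called from main, line 48]
Origin of each log line:
  1 — main, line 45
  2 — index_entries, line 2
  3 — index_entries, line 6
  4 — collect_span, line 10
  5 — collect_span, line 15
  6 — probe_limits, line 30
  7 — resolve_slot, line 19
  8 — main, line 47
  9 — mix_signals, line 34
A correct fix: line 31: replace `resolve_slot(mark, mark)` with `resolve_slot(mark, mid)`.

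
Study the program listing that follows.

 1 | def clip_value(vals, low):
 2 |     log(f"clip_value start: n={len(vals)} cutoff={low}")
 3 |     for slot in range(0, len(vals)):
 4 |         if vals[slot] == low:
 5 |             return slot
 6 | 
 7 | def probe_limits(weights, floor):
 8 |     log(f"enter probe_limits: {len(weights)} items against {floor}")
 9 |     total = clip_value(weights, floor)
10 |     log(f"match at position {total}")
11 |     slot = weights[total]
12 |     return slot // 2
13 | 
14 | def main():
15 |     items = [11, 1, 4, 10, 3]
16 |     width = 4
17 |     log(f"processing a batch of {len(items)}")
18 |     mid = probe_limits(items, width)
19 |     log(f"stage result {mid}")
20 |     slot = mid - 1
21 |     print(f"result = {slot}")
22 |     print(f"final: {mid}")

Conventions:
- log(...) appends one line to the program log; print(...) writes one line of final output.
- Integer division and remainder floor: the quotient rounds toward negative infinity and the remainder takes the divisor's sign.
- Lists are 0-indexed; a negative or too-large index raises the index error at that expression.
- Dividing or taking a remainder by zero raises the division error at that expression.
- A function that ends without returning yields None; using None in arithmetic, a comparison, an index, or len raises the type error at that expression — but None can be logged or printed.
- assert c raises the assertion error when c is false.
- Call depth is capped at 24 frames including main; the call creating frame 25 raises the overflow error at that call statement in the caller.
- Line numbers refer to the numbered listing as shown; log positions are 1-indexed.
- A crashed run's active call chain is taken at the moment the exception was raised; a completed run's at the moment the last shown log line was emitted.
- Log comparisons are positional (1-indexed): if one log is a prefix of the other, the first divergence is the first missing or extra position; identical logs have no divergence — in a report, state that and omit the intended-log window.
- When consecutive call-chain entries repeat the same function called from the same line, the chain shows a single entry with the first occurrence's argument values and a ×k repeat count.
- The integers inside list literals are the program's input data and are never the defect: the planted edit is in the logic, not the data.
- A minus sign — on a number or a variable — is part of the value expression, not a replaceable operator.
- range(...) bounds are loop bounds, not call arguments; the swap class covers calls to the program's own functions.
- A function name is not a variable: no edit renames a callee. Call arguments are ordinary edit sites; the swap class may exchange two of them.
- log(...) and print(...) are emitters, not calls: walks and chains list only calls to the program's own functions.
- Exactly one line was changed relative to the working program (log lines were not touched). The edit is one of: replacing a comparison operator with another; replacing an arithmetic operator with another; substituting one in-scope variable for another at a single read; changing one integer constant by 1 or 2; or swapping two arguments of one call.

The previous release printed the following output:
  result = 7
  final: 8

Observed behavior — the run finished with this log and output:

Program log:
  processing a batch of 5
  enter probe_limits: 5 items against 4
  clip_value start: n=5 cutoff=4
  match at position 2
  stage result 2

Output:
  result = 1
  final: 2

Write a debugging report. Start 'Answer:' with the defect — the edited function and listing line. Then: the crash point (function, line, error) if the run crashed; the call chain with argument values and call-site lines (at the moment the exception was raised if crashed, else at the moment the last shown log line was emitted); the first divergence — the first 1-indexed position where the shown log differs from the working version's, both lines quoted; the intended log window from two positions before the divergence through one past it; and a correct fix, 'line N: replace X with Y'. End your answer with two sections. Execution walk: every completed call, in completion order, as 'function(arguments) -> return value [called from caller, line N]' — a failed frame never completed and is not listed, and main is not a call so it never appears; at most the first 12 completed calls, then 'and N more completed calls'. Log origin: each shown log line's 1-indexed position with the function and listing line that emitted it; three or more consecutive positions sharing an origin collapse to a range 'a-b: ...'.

Answer: the defect is in probe_limits at line 12.
Key observation: Log line 5 is where behavior first shows: 'stage result 2' appears instead of 'stage result 8'.
Call chain: main.
First divergence: position 5 — shown 'stage result 2', intended 'stage result 8'.
Intended log window:
  3: clip_value start: n=5 cutoff=4
  4: match at position 2
  5: stage result 8
Execution walk:
  clip_value([11, 1, 4, 10, 3], 4) -> 2  [called from probe_limits, line 9]
  probe_limits([11, 1, 4, 10, 3], 4) -> 2  [called from main, line 18]
Log line origins:
  1: logged in main at line 17
  2: logged in probe_limits at line 8
  3: logged in clip_value at line 2
  4: logged in probe_limits at line 10
  5: logged in main at line 19
A correct fix: line 12: replace `//` with `*`.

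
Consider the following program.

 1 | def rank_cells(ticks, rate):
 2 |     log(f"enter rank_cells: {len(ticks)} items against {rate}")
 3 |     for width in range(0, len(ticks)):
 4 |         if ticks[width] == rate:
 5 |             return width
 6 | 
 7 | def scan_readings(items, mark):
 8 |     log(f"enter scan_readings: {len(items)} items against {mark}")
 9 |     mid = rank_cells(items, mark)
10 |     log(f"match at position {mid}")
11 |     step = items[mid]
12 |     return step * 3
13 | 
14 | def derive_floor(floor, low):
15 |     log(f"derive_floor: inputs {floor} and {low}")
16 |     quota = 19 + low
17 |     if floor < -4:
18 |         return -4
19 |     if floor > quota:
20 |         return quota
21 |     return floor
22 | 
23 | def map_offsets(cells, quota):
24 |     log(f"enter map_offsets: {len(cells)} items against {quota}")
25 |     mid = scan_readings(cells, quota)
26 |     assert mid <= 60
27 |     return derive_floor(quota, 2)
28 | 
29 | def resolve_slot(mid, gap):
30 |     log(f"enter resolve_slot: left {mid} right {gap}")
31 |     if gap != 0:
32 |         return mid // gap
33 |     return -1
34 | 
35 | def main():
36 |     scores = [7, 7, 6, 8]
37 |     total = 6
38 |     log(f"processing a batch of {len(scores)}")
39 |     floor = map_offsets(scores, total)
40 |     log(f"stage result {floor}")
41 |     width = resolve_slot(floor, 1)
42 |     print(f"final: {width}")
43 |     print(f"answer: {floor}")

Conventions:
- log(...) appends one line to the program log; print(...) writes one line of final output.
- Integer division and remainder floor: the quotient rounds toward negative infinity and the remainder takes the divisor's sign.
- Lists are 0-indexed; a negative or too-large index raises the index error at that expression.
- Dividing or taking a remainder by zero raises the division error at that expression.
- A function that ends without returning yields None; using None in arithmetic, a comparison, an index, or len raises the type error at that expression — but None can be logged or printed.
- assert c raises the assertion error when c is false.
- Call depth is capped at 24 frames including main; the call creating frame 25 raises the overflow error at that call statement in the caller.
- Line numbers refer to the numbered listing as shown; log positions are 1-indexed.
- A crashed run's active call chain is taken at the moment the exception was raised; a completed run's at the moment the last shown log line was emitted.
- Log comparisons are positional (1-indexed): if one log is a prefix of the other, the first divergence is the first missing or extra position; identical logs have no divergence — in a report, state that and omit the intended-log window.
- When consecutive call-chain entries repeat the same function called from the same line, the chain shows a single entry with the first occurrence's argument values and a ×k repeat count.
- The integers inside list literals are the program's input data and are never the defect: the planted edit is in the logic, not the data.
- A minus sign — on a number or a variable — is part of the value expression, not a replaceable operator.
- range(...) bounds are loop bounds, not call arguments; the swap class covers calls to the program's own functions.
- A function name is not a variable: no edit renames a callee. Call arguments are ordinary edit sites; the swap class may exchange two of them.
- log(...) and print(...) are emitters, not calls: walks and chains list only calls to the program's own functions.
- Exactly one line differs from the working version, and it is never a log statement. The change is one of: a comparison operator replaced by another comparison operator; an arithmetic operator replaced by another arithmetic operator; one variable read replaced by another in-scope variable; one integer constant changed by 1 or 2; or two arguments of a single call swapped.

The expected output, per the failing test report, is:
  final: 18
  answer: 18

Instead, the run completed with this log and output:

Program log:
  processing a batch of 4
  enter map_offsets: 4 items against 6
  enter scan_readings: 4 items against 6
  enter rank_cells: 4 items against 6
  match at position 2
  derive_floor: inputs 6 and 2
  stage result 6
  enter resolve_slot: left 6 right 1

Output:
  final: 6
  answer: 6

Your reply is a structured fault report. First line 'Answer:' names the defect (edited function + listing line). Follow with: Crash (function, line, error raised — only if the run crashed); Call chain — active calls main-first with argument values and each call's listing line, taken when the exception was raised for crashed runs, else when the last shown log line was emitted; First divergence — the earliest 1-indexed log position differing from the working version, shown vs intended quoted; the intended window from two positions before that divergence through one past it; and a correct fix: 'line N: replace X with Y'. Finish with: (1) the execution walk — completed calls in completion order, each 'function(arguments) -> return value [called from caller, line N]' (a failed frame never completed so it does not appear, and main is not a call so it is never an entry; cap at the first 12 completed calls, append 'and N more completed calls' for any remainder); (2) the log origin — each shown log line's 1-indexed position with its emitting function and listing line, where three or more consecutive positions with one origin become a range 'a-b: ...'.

Answer: the defect is in map_offsets at line 27.
The tell: The earliest visible damage is log position 6 — 'derive_floor: inputs 6 and 2' rather than the intended 'derive_floor: inputs 18 and 2'.
Call chain: main -> resolve_slot(6, 1) (called at line 41).
First divergence: position 6 — shown 'derive_floor: inputs 6 and 2', intended 'derive_floor: inputs 18 and 2'.
Intended log window:
  4: enter rank_cells: 4 items against 6
  5: match at position 2
  6: derive_floor: inputs 18 and 2
  7: stage result 18
Execution walk:
  rank_cells([7, 7, 6, 8], 6) -> 2  [called from scan_readings, line 9]
  scan_readings([7, 7, 6, 8], 6) -> 18  [called from map_offsets, line 25]
  derive_floor(6, 2) -> 6  [called from map_offsets, line 27]
  map_offsets([7, 7, 6, 8], 6) -> 6  [called from main, line 39]
  resolve_slot(6, 1) -> 6  [called from main, line 41]
Origin of each log line:
  1: from main, line 38
  2: from map_offsets, line 24
  3: from scan_readings, line 8
  4: from rank_cells, line 2
  5: from scan_readings, line 10
  6: from derive_floor, line 15
  7: from main, line 40
  8: from resolve_slot, line 30
A correct fix: line 27: replace `quota` with `mid`.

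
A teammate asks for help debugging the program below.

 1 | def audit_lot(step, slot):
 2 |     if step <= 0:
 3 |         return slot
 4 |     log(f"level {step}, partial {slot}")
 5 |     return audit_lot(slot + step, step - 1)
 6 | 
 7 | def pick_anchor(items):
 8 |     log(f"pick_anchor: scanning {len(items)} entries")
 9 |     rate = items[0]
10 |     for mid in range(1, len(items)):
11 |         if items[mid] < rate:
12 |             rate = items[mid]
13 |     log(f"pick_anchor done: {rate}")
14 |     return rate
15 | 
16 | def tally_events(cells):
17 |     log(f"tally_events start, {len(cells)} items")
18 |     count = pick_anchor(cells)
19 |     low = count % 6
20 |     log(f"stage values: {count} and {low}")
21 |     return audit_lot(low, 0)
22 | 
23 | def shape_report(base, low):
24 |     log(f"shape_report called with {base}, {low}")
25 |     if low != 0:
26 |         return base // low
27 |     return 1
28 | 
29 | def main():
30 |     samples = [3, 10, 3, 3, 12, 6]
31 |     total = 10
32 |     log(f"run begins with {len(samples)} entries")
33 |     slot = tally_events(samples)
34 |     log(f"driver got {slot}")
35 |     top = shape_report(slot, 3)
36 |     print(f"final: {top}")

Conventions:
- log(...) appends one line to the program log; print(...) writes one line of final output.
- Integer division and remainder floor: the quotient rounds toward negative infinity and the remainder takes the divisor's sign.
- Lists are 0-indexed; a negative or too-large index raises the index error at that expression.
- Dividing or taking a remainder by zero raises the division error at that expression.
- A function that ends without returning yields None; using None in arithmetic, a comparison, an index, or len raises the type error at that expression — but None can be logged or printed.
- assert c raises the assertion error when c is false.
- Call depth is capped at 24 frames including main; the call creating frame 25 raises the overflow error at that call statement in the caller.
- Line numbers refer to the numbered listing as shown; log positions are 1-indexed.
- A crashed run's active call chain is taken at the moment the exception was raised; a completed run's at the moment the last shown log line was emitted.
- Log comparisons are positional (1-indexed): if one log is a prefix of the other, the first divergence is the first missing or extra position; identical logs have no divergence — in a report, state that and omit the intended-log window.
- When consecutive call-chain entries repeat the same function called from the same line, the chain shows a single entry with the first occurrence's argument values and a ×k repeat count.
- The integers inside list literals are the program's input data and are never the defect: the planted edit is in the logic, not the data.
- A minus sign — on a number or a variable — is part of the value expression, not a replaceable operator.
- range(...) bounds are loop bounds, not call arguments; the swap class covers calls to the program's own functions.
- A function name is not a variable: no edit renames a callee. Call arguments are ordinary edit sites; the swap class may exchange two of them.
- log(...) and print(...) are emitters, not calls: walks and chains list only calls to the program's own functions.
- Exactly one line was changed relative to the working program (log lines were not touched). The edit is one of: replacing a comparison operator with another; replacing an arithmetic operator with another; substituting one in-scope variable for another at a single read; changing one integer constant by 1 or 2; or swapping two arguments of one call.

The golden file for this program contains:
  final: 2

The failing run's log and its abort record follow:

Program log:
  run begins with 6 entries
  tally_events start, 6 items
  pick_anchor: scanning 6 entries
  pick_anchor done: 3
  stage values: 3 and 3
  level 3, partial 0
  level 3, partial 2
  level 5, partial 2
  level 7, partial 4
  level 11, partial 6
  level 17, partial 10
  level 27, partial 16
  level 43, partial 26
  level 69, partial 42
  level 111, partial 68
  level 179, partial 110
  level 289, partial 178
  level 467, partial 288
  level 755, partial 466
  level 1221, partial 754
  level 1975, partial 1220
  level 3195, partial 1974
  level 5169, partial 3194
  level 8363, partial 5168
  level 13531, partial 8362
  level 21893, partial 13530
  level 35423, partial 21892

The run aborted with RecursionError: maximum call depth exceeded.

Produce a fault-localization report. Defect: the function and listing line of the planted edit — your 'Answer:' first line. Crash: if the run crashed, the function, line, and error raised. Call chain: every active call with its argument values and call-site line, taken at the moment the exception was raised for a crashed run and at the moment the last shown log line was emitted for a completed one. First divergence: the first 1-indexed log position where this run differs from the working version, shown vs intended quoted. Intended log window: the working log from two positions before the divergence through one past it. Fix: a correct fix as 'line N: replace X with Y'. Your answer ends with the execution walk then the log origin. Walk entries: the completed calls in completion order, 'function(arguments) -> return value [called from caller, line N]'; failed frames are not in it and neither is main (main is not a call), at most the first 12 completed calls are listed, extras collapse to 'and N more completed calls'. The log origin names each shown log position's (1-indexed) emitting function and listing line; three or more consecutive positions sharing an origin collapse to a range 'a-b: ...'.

Answer: the defect is in audit_lot at line 5.
Core observation: The log first diverges at position 7: the faulty run prints 'level 3, partial 2' where the working version prints 'level 2, partial 3'.
Crash: audit_lot, line 5, RecursionError.
Call chain: main -> tally_events([3, 10, 3, 3, 12, 6]) (called at line 33) -> audit_lot(3, 0) (called at line 21) -> audit_lot(3, 2) (called at line 5) ×21.
First divergence: at position 7 the run shows 'level 3, partial 2' where the working version logs 'level 2, partial 3'.
Intended log window:
  5: stage values: 3 and 3
  6: level 3, partial 0
  7: level 2, partial 3
  8: level 1, partial 5
Execution walk:
  pick_anchor([3, 10, 3, 3, 12, 6]) -> 3  [called from tally_events, line 18]
Log line origins:
  1 — main, line 32
  2 — tally_events, line 17
  3 — pick_anchor, line 8
  4 — pick_anchor, line 13
  5 — tally_events, line 20
  6-27 — audit_lot, line 4
A correct fix: line 5: replace `audit_lot(slot + step, step - 1)` with `audit_lot(step - 1, slot + step)`.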